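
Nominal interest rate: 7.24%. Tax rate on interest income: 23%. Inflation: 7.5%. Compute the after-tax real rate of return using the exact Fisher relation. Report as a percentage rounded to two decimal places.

After-tax nominal return = 7.24% × (1 − 0.23) = 5.5748%.
1 + r = 1.055748 / 1.07500 = 0.982091
After-tax real rate = 0.982091 − 1 → -1.79%.

-1.79%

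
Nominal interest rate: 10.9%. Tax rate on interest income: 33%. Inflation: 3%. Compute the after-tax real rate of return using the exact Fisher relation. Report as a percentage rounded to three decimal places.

4.178%

After-tax nominal return = 10.9% × (1 − 0.33) = 7.3030%.
1 + r = 1.07303 / 1.03000 = 1.041777
After-tax real rate = 1.041777 − 1 → 4.178%.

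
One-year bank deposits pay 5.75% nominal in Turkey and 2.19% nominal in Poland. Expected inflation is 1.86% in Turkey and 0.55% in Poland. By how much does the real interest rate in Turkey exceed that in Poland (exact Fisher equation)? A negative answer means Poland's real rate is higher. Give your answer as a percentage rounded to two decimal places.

Turkey: (1 + 0.0575)/(1 + 0.0186) − 1 = 3.8190%
Poland: (1 + 0.0219)/(1 + 0.0055) − 1 = 1.6310%
Differential = 3.8190% − 1.6310% = 2.1879% → 2.19%.

2.19%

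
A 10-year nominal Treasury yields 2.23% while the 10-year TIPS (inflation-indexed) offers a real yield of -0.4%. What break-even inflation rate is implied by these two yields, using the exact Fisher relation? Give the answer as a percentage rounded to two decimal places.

2.64%

(1 + π) = (1 + i)/(1 + r) = 1.02230 / 0.99600 = 1.026406
Break-even inflation = 1.026406 − 1 → 2.64%.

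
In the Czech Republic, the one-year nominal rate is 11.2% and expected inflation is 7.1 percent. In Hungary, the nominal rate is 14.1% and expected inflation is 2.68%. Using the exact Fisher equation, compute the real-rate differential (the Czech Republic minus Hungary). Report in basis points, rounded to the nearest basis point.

-729 basis points

The Czech Republic: (1 + 0.1120)/(1 + 0.0710) − 1 = 3.8282%
Hungary: (1 + 0.1410)/(1 + 0.0268) − 1 = 11.1219%
Differential = 3.8282% − 11.1219% = -7.2937% → -729 basis points.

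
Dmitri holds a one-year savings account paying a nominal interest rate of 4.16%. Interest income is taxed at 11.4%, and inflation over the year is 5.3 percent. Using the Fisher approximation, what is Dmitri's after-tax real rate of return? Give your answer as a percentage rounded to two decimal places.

After-tax nominal return = 4.16% × (1 − 0.114) = 3.68576%.
r ≈ 3.68576% − 5.3% → -1.61%.

-1.61%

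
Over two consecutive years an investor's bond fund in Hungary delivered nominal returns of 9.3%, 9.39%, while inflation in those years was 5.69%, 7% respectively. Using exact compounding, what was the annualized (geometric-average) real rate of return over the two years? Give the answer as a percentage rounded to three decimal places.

2.823%

Nominal growth factor = 1.0930 × 1.0939 = 1.19563270
Price-level growth factor = 1.0569 × 1.0700 = 1.13088300
Real growth factor = 1.19563270 / 1.13088300 = 1.05725588
Annualized real rate = 1.05725588^(1/2) − 1 = 2.8229% → 2.823%.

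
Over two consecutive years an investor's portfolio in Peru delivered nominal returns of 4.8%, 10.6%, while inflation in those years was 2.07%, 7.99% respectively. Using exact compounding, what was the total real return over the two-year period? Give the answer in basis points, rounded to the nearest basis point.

Nominal growth factor = 1.0480 × 1.1060 = 1.159088
Price-level growth factor = 1.0207 × 1.0799 = 1.102254
Real growth factor = 1.159088 / 1.102254 = 1.051562
Total real return = 1.051562 − 1 → 516 basis points.

516 basis points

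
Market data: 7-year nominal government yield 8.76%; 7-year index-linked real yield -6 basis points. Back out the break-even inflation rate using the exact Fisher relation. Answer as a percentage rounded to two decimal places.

8.83%

(1 + π) = (1 + i)/(1 + r) = 1.08760 / 0.99940 = 1.088253
Break-even inflation = 1.088253 − 1 → 8.83%.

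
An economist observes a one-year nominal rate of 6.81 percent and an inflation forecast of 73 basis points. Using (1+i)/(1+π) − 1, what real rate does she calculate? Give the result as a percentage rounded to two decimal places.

By the Fisher identity, 1 + r = (1 + i)/(1 + π).
1 + r = 1.06810 / 1.00730 = 1.060359
r = 1.060359 − 1 = 6.0359%, i.e. 6.04%.

6.04%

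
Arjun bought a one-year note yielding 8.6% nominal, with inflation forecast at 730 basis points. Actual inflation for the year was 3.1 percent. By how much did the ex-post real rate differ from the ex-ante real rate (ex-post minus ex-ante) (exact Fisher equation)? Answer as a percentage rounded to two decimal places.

Ex-ante: (1 + 0.0860)/(1 + 0.0730) − 1 = 1.2116%
Ex-post: (1 + 0.0860)/(1 + 0.0310) − 1 = 5.3346%
Difference (ex-post − ex-ante) = 4.1231% → 4.12%.

4.12%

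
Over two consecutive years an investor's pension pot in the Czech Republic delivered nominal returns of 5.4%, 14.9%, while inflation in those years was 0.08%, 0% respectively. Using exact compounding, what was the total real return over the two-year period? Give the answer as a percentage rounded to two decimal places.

Nominal growth factor = 1.0540 × 1.1490 = 1.211046
Price-level growth factor = 1.0008 × 1.0000 = 1.000800
Real growth factor = 1.211046 / 1.000800 = 1.210078
Total real return = 1.210078 − 1 → 21.01%.

21.01%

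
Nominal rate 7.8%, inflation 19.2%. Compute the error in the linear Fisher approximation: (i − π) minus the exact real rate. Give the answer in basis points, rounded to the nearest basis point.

Approximate: r ≈ 7.800% − 19.200% = -11.4000%
Exact: (1 + 0.0780)/(1 + 0.1920) − 1 = -9.5638%
Error = -11.4000% − (-9.5638%) = -1.8362% → -184 basis points.

-184 basis points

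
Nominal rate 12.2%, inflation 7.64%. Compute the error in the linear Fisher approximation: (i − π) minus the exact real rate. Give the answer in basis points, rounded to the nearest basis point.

Approximate: r ≈ 12.200% − 7.640% = 4.5600%
Exact: (1 + 0.1220)/(1 + 0.0764) − 1 = 4.2363%
Error = 4.5600% − 4.2363% = 0.3237% → 32 basis points.

32 basis points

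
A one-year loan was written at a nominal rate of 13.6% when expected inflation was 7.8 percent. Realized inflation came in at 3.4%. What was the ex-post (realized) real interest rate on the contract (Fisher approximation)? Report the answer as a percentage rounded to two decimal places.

Ex-post: 13.6% − 3.4% = 10.200%
So the realized real rate is 10.20%.

10.20%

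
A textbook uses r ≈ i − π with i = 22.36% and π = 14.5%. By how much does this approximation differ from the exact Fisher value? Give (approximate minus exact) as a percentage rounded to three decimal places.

0.995%

Approximate: r ≈ 22.360% − 14.500% = 7.8600%
Exact: (1 + 0.2236)/(1 + 0.1450) − 1 = 6.8646%
Error = 7.8600% − 6.8646% = 0.9954% → 0.995%.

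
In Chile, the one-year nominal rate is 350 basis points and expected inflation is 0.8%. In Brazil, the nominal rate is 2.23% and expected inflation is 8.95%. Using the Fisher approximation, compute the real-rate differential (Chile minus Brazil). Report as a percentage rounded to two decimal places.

9.42%

Chile: 3.5% − 0.8% = 2.700%
Brazil: 2.23% − 8.95% = -6.720%
Differential = 9.420% → 9.42%.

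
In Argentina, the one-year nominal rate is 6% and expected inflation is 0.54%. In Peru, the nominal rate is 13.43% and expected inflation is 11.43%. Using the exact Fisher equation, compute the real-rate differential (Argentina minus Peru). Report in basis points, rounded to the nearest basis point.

364 basis points

Argentina: (1 + 0.0600)/(1 + 0.0054) − 1 = 5.4307%
Peru: (1 + 0.1343)/(1 + 0.1143) − 1 = 1.7948%
Differential = 5.4307% − 1.7948% = 3.6358% → 364 basis points.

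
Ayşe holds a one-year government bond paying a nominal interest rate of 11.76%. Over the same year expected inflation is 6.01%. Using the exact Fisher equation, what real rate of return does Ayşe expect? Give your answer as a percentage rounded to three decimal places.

1 + r = 1.11760 / 1.06010 = 1.054240
r = 1.054240 − 1 = 5.4240%, i.e. 5.424%.

5.424%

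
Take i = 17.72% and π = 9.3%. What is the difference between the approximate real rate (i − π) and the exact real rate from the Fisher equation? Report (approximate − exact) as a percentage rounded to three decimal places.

Approximate: r ≈ 17.720% − 9.300% = 8.4200%
Exact: (1 + 0.1772)/(1 + 0.0930) − 1 = 7.7036%
Error = 8.4200% − 7.7036% = 0.7164% → 0.716%.

0.716%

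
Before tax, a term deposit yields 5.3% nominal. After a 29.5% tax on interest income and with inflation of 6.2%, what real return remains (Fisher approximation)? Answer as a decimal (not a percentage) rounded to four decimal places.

After-tax nominal return = 5.3% × (1 − 0.295) = 3.7365%.
r ≈ 3.7365% − 6.2% → -0.0246.

-0.0246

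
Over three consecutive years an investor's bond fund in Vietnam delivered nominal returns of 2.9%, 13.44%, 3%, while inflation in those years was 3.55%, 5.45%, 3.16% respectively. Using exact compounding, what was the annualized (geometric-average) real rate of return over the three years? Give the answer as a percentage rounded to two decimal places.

2.20%

Compound the nominal returns: 1.0290 × 1.1344 × 1.0300 = 1.20231653.
Compound inflation: 1.0355 × 1.0545 × 1.0316 = 1.12643989.
Deflate: 1.20231653 / 1.12643989 = 1.06735969.
Annualized real rate = 1.06735969^(1/3) − 1 = 2.1967% → 2.20%.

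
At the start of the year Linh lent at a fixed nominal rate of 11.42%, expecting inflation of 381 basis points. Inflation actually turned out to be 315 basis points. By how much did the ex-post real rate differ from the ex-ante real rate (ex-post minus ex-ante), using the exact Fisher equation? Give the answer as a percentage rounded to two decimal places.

Ex-ante: (1 + 0.1142)/(1 + 0.0381) − 1 = 7.3307%
Ex-post: (1 + 0.1142)/(1 + 0.0315) − 1 = 8.0175%
Difference (ex-post − ex-ante) = 0.6867% → 0.69%.

0.69%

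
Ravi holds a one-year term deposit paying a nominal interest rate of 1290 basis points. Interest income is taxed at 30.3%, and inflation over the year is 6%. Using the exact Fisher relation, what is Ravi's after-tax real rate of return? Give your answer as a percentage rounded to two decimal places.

After-tax nominal return = 12.9% × (1 − 0.303) = 8.9913%.
1 + r = 1.089913 / 1.06000 = 1.028220
After-tax real rate = 1.028220 − 1 → 2.82%.

2.82%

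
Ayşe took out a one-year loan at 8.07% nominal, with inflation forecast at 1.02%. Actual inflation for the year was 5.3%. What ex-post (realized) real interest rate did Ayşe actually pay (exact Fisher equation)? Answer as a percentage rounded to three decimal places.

Ex-post: (1 + 0.0807)/(1 + 0.0530) − 1 = 2.6306%
So the realized real rate is 2.631%.

2.631%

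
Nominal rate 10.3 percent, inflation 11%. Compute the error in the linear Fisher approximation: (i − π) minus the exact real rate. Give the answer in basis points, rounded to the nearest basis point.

Approximate: r ≈ 10.300% − 11.000% = -0.7000%
Exact: (1 + 0.1030)/(1 + 0.1100) − 1 = -0.6306%
Error = -0.7000% − (-0.6306%) = -0.0694% → -7 basis points.

-7 basis points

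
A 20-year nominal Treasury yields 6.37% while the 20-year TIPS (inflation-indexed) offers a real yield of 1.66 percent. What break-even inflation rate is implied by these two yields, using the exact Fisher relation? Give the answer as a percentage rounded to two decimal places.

(1 + π) = (1 + i)/(1 + r) = 1.06370 / 1.01660 = 1.046331
Break-even inflation = 1.046331 − 1 → 4.63%.

4.63%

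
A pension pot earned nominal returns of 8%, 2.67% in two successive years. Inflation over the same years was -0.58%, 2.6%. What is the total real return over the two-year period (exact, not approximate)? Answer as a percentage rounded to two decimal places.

Compound the nominal returns: 1.0800 × 1.0267 = 1.108836.
Compound inflation: 0.9942 × 1.0260 = 1.020049.
Deflate: 1.108836 / 1.020049 = 1.087042.
Total real return = 1.087042 − 1 → 8.70%.

8.70%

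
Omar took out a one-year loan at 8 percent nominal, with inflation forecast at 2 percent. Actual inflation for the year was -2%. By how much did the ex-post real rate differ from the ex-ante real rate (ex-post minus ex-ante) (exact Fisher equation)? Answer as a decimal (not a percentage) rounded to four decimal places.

0.0432

Ex-ante: (1 + 0.0800)/(1 + 0.0200) − 1 = 5.8824%
Ex-post: (1 + 0.0800)/(1 − 0.0200) − 1 = 10.2041%
Difference (ex-post − ex-ante) = 4.3217% → 0.0432.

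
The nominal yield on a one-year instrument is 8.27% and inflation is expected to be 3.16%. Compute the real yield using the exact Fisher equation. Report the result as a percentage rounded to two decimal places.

4.95%

By the Fisher equation, 1 + r = (1 + i)/(1 + π).
1 + r = 1.08270 / 1.03160 = 1.049535
r = 1.049535 − 1 = 4.9535%, i.e. 4.95%.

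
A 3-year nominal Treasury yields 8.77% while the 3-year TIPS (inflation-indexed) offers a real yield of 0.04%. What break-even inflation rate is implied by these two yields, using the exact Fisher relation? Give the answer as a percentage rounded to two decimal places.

(1 + π) = (1 + i)/(1 + r) = 1.08770 / 1.00040 = 1.087265
Break-even inflation = 1.087265 − 1 → 8.73%.

8.73%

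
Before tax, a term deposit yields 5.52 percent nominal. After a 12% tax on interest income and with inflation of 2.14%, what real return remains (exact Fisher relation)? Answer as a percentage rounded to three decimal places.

2.661%

After-tax nominal return = 5.52% × (1 − 0.12) = 4.8576%.
1 + r = 1.048576 / 1.02140 = 1.026607
After-tax real rate = 1.026607 − 1 → 2.661%.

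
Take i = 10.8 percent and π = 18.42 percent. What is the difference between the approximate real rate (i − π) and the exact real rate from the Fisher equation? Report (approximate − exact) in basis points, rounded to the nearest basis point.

-119 basis points

Approximate: r ≈ 10.800% − 18.420% = -7.6200%
Exact: (1 + 0.1080)/(1 + 0.1842) − 1 = -6.4347%
Error = -7.6200% − (-6.4347%) = -1.1853% → -119 basis points.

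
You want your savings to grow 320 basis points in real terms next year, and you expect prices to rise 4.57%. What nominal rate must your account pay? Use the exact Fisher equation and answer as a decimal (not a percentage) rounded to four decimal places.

0.0792

(1 + i) = (1 + r)(1 + π) = 1.03200 × 1.04570 = 1.0791624
i = 1.0791624 − 1, so the required nominal rate is 0.0792.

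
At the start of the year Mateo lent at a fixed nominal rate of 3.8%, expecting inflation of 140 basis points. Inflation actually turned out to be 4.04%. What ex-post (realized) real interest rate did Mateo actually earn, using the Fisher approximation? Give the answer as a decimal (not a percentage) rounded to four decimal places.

-0.0024

Ex-post: 3.8% − 4.04% = -0.240%
So the realized real rate is -0.0024.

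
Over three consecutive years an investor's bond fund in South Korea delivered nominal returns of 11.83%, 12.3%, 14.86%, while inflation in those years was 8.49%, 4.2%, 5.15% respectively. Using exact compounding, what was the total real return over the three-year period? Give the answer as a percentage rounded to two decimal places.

21.35%

Nominal growth factor = 1.1183 × 1.1230 × 1.1486 = 1.442470
Price-level growth factor = 1.0849 × 1.0420 × 1.0515 = 1.188685
Real growth factor = 1.442470 / 1.188685 = 1.213501
Total real return = 1.213501 − 1 → 21.35%.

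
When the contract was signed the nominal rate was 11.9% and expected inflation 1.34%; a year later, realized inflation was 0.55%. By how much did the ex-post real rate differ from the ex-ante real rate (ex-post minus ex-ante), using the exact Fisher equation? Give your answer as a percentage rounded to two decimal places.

Ex-ante: (1 + 0.1190)/(1 + 0.0134) − 1 = 10.4204%
Ex-post: (1 + 0.1190)/(1 + 0.0055) − 1 = 11.2879%
Difference (ex-post − ex-ante) = 0.8675% → 0.87%.

0.87%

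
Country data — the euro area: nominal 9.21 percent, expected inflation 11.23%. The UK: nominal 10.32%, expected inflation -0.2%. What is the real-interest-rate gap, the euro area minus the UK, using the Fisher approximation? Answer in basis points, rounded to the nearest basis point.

-1254 basis points

The euro area: 9.21% − 11.23% = -2.020%
The UK: 10.32% − (-0.2%) = 10.520%
Differential = -12.540% → -1254 basis points.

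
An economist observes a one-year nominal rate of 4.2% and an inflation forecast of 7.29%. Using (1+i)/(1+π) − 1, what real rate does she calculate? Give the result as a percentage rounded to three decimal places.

-2.880%

1 + r = 1.04200 / 1.07290 = 0.971200
r = 0.971200 − 1 = -2.8800%, i.e. -2.880%.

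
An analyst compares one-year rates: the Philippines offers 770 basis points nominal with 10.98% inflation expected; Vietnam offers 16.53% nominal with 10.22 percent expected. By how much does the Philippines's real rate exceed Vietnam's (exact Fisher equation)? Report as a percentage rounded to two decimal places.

The Philippines: (1 + 0.0770)/(1 + 0.1098) − 1 = -2.9555%
Vietnam: (1 + 0.1653)/(1 + 0.1022) − 1 = 5.7249%
Differential = -2.9555% − 5.7249% = -8.6804% → -8.68%.

-8.68%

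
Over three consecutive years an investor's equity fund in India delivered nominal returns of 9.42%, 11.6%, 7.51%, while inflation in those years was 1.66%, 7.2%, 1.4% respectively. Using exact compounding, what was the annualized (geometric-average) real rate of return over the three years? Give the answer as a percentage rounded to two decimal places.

5.91%

Nominal growth factor = 1.0942 × 1.1160 × 1.0751 = 1.31283385
Price-level growth factor = 1.0166 × 1.0720 × 1.0140 = 1.10505233
Real growth factor = 1.31283385 / 1.10505233 = 1.18802867
Annualized real rate = 1.18802867^(1/3) − 1 = 5.9113% → 5.91%.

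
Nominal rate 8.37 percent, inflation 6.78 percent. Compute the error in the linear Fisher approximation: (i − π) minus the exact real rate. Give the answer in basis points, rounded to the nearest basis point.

Approximate: r ≈ 8.370% − 6.780% = 1.5900%
Exact: (1 + 0.0837)/(1 + 0.0678) − 1 = 1.4890%
Error = 1.5900% − 1.4890% = 0.1010% → 10 basis points.

10 basis points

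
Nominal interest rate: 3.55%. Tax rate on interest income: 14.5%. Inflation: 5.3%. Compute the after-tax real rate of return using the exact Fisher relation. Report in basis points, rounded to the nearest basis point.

After-tax nominal return = 3.55% × (1 − 0.145) = 3.03525%.
1 + r = 1.0303525 / 1.05300 = 0.978492
After-tax real rate = 0.978492 − 1 → -215 basis points.

-215 basis points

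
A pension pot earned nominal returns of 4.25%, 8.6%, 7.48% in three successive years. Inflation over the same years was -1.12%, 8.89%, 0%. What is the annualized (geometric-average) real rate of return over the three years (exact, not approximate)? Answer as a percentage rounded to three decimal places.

4.163%

Compound the nominal returns: 1.0425 × 1.0860 × 1.0748 = 1.21684019.
Compound inflation: 0.9888 × 1.0889 × 1.0000 = 1.07670432.
Deflate: 1.21684019 / 1.07670432 = 1.13015261.
Annualized real rate = 1.13015261^(1/3) − 1 = 4.1627% → 4.163%.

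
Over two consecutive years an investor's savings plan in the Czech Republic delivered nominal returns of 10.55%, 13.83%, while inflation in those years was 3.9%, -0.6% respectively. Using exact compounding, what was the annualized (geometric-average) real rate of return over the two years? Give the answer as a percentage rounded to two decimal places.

Compound the nominal returns: 1.1055 × 1.1383 = 1.25839065.
Compound inflation: 1.0390 × 0.9940 = 1.03276600.
Deflate: 1.25839065 / 1.03276600 = 1.21846638.
Annualized real rate = 1.21846638^(1/2) − 1 = 10.3842% → 10.38%.

10.38%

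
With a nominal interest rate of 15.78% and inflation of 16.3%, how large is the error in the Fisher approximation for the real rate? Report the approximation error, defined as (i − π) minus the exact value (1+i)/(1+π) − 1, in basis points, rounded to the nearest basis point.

Approximate: r ≈ 15.780% − 16.300% = -0.5200%
Exact: (1 + 0.1578)/(1 + 0.1630) − 1 = -0.4471%
Error = -0.5200% − (-0.4471%) = -0.0729% → -7 basis points.

-7 basis points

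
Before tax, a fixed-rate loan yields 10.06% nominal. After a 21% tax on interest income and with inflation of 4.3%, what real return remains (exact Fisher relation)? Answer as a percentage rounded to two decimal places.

After-tax nominal return = 10.06% × (1 − 0.21) = 7.9474%.
1 + r = 1.079474 / 1.04300 = 1.034970
After-tax real rate = 1.034970 − 1 → 3.50%.

3.50%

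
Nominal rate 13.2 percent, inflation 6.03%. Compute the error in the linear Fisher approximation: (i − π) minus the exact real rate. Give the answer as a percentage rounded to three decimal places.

0.408%

Approximate: r ≈ 13.200% − 6.030% = 7.1700%
Exact: (1 + 0.1320)/(1 + 0.0603) − 1 = 6.7622%
Error = 7.1700% − 6.7622% = 0.4078% → 0.408%.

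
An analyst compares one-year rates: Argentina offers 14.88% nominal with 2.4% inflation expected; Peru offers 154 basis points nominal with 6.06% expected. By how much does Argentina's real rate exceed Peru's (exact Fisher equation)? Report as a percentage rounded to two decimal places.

Argentina: (1 + 0.1488)/(1 + 0.0240) − 1 = 12.1875%
Peru: (1 + 0.0154)/(1 + 0.0606) − 1 = -4.2617%
Differential = 12.1875% − (-4.2617%) = 16.4492% → 16.45%.

16.45%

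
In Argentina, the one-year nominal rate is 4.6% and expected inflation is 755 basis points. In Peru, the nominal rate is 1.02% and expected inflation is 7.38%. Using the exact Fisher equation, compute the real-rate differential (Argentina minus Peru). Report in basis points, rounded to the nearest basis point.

318 basis points

Argentina: (1 + 0.0460)/(1 + 0.0755) − 1 = -2.7429%
Peru: (1 + 0.0102)/(1 + 0.0738) − 1 = -5.9229%
Differential = -2.7429% − (-5.9229%) = 3.1800% → 318 basis points.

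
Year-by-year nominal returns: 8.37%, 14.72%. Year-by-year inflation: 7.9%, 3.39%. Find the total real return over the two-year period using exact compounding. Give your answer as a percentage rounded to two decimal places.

11.44%

Compound the nominal returns: 1.0837 × 1.1472 = 1.243221.
Compound inflation: 1.0790 × 1.0339 = 1.115578.
Deflate: 1.243221 / 1.115578 = 1.114418.
Total real return = 1.114418 − 1 → 11.44%.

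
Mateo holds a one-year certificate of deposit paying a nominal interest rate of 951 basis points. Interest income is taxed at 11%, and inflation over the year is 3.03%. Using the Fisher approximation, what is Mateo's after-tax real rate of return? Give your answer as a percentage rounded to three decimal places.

After-tax nominal return = 9.51% × (1 − 0.11) = 8.4639%.
r ≈ 8.4639% − 3.03% → 5.434%.

5.434%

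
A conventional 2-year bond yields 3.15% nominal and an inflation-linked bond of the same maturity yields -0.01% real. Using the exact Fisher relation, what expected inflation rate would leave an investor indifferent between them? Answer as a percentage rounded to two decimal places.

(1 + π) = (1 + i)/(1 + r) = 1.03150 / 0.99990 = 1.031603
Break-even inflation = 1.031603 − 1 → 3.16%.

3.16%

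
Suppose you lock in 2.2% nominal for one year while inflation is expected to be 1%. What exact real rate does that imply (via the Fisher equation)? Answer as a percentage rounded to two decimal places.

1 + r = 1.02200 / 1.01000 = 1.011881
r = 1.011881 − 1 = 1.1881%, i.e. 1.19%.

1.19%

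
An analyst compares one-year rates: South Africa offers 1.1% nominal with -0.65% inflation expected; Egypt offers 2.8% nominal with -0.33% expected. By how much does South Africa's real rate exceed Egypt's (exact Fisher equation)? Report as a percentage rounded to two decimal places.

South Africa: (1 + 0.0110)/(1 − 0.0065) − 1 = 1.7614%
Egypt: (1 + 0.0280)/(1 − 0.0033) − 1 = 3.1404%
Differential = 1.7614% − 3.1404% = -1.3789% → -1.38%.

-1.38%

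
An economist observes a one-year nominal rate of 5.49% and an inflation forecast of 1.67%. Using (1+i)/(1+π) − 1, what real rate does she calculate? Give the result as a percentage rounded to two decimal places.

3.76%

By the Fisher identity, 1 + r = (1 + i)/(1 + π).
1 + r = 1.05490 / 1.01670 = 1.037573
r = 1.037573 − 1 = 3.7573%, i.e. 3.76%.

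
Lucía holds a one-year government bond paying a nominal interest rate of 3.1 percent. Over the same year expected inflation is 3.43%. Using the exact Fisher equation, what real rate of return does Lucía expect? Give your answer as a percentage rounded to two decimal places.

By the Fisher equation, 1 + r = (1 + i)/(1 + π).
1 + r = 1.03100 / 1.03430 = 0.996809
r = 0.996809 − 1 = -0.3191%, i.e. -0.32%.

-0.32%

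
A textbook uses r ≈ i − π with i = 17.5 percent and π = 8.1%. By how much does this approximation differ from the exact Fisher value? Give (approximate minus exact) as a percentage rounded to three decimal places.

Approximate: r ≈ 17.500% − 8.100% = 9.4000%
Exact: (1 + 0.1750)/(1 + 0.0810) − 1 = 8.6957%
Error = 9.4000% − 8.6957% = 0.7043% → 0.704%.

0.704%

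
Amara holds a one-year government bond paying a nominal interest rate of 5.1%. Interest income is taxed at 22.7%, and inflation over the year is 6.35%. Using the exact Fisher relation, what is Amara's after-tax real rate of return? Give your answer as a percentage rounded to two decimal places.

-2.26%

After-tax nominal return = 5.1% × (1 − 0.227) = 3.9423%.
1 + r = 1.039423 / 1.06350 = 0.977361
After-tax real rate = 0.977361 − 1 → -2.26%.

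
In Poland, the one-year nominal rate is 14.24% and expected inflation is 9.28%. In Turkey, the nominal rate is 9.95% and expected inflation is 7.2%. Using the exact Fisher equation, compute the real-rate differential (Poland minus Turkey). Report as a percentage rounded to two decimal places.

Poland: (1 + 0.1424)/(1 + 0.0928) − 1 = 4.5388%
Turkey: (1 + 0.0995)/(1 + 0.0720) − 1 = 2.5653%
Differential = 4.5388% − 2.5653% = 1.9735% → 1.97%.

1.97%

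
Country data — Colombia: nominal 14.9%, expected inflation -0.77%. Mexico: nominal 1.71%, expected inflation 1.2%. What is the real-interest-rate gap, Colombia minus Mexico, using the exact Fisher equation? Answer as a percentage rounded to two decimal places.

Colombia: (1 + 0.1490)/(1 − 0.0077) − 1 = 15.7916%
Mexico: (1 + 0.0171)/(1 + 0.0120) − 1 = 0.5040%
Differential = 15.7916% − 0.5040% = 15.2876% → 15.29%.

15.29%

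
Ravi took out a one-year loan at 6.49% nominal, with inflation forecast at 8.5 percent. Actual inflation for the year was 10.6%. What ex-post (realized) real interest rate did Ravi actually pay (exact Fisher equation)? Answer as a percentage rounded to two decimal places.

-3.72%

Ex-post: (1 + 0.0649)/(1 + 0.1060) − 1 = -3.7161%
So the realized real rate is -3.72%.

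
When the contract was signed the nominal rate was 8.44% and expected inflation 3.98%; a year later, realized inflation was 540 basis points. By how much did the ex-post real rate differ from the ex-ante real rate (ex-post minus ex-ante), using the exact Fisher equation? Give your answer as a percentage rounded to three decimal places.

Ex-ante: (1 + 0.0844)/(1 + 0.0398) − 1 = 4.2893%
Ex-post: (1 + 0.0844)/(1 + 0.0540) − 1 = 2.8843%
Difference (ex-post − ex-ante) = -1.4050% → -1.405%.

-1.405%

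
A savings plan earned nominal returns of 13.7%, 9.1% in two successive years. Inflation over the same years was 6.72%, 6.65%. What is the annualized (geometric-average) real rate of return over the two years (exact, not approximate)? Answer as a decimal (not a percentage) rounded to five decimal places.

0.04397

Compound the nominal returns: 1.1370 × 1.0910 = 1.24046700.
Compound inflation: 1.0672 × 1.0665 = 1.13816880.
Deflate: 1.24046700 / 1.13816880 = 1.08987964.
Annualized real rate = 1.08987964^(1/2) − 1 = 4.3973% → 0.04397.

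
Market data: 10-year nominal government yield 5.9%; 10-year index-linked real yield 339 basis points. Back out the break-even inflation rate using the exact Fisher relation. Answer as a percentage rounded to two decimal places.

2.43%

(1 + π) = (1 + i)/(1 + r) = 1.05900 / 1.03390 = 1.024277
Break-even inflation = 1.024277 − 1 → 2.43%.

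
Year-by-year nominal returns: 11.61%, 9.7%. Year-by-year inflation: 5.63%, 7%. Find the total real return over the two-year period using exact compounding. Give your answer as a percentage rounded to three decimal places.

8.327%

Nominal growth factor = 1.1161 × 1.0970 = 1.2243617
Price-level growth factor = 1.0563 × 1.0700 = 1.1302410
Real growth factor = 1.2243617 / 1.1302410 = 1.0832749
Total real return = 1.0832749 − 1 → 8.327%.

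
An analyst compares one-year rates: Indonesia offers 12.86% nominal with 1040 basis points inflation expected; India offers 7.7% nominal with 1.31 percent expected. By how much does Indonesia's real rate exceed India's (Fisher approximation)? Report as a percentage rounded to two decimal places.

-3.93%

Indonesia: 12.86% − 10.4% = 2.460%
India: 7.7% − 1.31% = 6.390%
Differential = -3.930% → -3.93%.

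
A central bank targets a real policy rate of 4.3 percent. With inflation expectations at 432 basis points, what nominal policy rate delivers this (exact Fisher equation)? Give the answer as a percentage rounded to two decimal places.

(1 + i) = (1 + r)(1 + π) = 1.04300 × 1.04320 = 1.0880576
i = 1.0880576 − 1, so the required nominal rate is 8.81%.

8.81%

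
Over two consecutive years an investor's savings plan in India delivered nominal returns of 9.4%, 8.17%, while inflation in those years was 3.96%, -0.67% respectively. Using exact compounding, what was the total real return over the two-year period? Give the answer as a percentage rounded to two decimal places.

14.60%

Nominal growth factor = 1.0940 × 1.0817 = 1.183380
Price-level growth factor = 1.0396 × 0.9933 = 1.032635
Real growth factor = 1.183380 / 1.032635 = 1.145981
Total real return = 1.145981 − 1 → 14.60%.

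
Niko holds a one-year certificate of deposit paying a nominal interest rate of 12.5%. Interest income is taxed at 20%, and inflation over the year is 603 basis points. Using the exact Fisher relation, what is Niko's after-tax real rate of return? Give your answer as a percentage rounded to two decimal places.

After-tax nominal return = 12.5% × (1 − 0.2) = 10.0000%.
1 + r = 1.10000 / 1.06030 = 1.037442
After-tax real rate = 1.037442 − 1 → 3.74%.

3.74%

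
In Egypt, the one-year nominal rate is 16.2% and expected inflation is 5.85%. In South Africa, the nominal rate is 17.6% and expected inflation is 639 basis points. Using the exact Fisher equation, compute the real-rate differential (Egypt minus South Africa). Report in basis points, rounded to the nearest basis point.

-76 basis points

Egypt: (1 + 0.1620)/(1 + 0.0585) − 1 = 9.7780%
South Africa: (1 + 0.1760)/(1 + 0.0639) − 1 = 10.5367%
Differential = 9.7780% − 10.5367% = -0.7587% → -76 basis points.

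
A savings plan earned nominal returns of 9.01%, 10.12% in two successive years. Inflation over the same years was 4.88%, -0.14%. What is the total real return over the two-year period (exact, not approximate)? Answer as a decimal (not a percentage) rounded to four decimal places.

0.1462

Nominal growth factor = 1.0901 × 1.1012 = 1.200418
Price-level growth factor = 1.0488 × 0.9986 = 1.047332
Real growth factor = 1.200418 / 1.047332 = 1.146168
Total real return = 1.146168 − 1 → 0.1462.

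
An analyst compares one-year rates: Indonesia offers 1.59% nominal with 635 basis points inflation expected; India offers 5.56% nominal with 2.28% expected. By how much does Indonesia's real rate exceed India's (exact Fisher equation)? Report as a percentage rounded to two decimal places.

Indonesia: (1 + 0.0159)/(1 + 0.0635) − 1 = -4.4758%
India: (1 + 0.0556)/(1 + 0.0228) − 1 = 3.2069%
Differential = -4.4758% − 3.2069% = -7.6827% → -7.68%.

-7.68%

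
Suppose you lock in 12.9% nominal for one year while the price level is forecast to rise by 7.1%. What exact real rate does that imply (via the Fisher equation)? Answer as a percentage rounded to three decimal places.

5.415%

By the Fisher equation, 1 + r = (1 + i)/(1 + π).
1 + r = 1.12900 / 1.07100 = 1.054154995
r = 1.054154995 − 1 = 5.4154995%, i.e. 5.415%.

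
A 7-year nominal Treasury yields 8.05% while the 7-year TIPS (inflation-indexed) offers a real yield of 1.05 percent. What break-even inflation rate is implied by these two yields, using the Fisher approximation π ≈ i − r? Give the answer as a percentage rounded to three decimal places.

7.000%

π ≈ i − r = 8.05% − 1.05% → 7.000%.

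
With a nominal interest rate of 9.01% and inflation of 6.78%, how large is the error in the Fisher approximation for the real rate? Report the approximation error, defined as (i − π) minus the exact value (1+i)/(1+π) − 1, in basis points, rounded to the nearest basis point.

14 basis points

Approximate: r ≈ 9.010% − 6.780% = 2.2300%
Exact: (1 + 0.0901)/(1 + 0.0678) − 1 = 2.0884%
Error = 2.2300% − 2.0884% = 0.1416% → 14 basis points.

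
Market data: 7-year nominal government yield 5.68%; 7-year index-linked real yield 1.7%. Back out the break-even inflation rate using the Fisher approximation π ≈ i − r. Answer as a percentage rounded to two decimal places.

π ≈ i − r = 5.68% − 1.7% → 3.98%.

3.98%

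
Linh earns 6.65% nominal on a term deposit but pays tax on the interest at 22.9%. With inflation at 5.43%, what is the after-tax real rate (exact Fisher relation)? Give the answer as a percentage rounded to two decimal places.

After-tax nominal return = 6.65% × (1 − 0.229) = 5.12715%.
1 + r = 1.0512715 / 1.05430 = 0.997127
After-tax real rate = 0.997127 − 1 → -0.29%.

-0.29%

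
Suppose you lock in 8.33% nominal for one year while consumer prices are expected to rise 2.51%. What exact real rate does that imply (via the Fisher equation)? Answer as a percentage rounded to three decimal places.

By the Fisher equation, 1 + r = (1 + i)/(1 + π).
1 + r = 1.08330 / 1.02510 = 1.0567749
r = 1.0567749 − 1 = 5.67749%, i.e. 5.677%.

5.677%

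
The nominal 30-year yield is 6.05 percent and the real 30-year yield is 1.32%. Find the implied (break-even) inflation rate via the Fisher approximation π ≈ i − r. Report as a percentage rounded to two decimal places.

4.73%

π ≈ i − r = 6.05% − 1.32% → 4.73%.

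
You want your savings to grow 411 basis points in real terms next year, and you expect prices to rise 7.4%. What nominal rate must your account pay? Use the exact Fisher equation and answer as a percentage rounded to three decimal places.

11.814%

(1 + i) = (1 + r)(1 + π) = 1.04110 × 1.07400 = 1.1181414
i = 1.1181414 − 1, so the required nominal rate is 11.814%.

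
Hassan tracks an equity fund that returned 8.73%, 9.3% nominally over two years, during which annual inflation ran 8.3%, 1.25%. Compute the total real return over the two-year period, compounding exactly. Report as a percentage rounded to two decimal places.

Nominal growth factor = 1.0873 × 1.0930 = 1.188419
Price-level growth factor = 1.0830 × 1.0125 = 1.096538
Real growth factor = 1.188419 / 1.096538 = 1.083792
Total real return = 1.083792 − 1 → 8.38%.

8.38%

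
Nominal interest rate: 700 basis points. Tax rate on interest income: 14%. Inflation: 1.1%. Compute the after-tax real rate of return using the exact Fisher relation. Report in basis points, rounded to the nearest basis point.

487 basis points

After-tax nominal return = 7% × (1 − 0.14) = 6.0200%.
1 + r = 1.06020 / 1.01100 = 1.048665
After-tax real rate = 1.048665 − 1 → 487 basis points.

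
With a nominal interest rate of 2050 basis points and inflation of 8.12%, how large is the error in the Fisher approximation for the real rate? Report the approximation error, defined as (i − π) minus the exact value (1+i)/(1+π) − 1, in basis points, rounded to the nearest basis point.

93 basis points

Approximate: r ≈ 20.500% − 8.120% = 12.3800%
Exact: (1 + 0.2050)/(1 + 0.0812) − 1 = 11.4502%
Error = 12.3800% − 11.4502% = 0.9298% → 93 basis points.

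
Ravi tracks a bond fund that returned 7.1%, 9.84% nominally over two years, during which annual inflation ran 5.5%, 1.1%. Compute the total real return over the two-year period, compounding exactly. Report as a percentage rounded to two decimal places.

10.29%

Nominal growth factor = 1.0710 × 1.0984 = 1.176386
Price-level growth factor = 1.0550 × 1.0110 = 1.066605
Real growth factor = 1.176386 / 1.066605 = 1.102926
Total real return = 1.102926 − 1 → 10.29%.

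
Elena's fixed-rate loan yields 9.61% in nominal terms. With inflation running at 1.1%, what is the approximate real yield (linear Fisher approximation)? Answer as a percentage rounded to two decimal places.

r ≈ i − π = 9.61% − 1.1% = 8.51%.

8.51%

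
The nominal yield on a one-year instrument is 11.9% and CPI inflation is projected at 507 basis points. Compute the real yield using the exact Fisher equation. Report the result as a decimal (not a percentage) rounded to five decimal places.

1 + r = 1.11900 / 1.05070 = 1.065004
r = 1.065004 − 1 = 6.5004%, i.e. 0.06500.

0.06500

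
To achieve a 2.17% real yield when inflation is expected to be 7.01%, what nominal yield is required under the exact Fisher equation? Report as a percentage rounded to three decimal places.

(1 + i) = (1 + r)(1 + π) = 1.02170 × 1.07010 = 1.09332117
i = 1.09332117 − 1, so the required nominal rate is 9.332%.

9.332%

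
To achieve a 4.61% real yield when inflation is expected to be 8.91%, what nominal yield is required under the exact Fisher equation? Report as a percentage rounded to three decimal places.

(1 + i) = (1 + r)(1 + π) = 1.04610 × 1.08910 = 1.13930751
i = 1.13930751 − 1, so the required nominal rate is 13.931%.

13.931%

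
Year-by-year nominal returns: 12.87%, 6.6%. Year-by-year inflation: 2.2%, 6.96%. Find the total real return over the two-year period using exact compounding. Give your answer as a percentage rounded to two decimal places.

Compound the nominal returns: 1.1287 × 1.0660 = 1.203194.
Compound inflation: 1.0220 × 1.0696 = 1.093131.
Deflate: 1.203194 / 1.093131 = 1.100686.
Total real return = 1.100686 − 1 → 10.07%.

10.07%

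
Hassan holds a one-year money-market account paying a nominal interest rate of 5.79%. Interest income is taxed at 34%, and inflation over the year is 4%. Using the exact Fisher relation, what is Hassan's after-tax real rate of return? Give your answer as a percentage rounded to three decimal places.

-0.172%

After-tax nominal return = 5.79% × (1 − 0.34) = 3.8214%.
1 + r = 1.038214 / 1.04000 = 0.998283
After-tax real rate = 0.998283 − 1 → -0.172%.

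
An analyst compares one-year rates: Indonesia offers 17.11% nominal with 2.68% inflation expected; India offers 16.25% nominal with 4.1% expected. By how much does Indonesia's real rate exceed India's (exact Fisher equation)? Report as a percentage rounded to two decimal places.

Indonesia: (1 + 0.1711)/(1 + 0.0268) − 1 = 14.0534%
India: (1 + 0.1625)/(1 + 0.0410) − 1 = 11.6715%
Differential = 14.0534% − 11.6715% = 2.3819% → 2.38%.

2.38%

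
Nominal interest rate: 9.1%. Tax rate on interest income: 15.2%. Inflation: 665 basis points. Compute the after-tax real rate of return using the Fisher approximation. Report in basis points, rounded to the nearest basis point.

After-tax nominal return = 9.1% × (1 − 0.152) = 7.7168%.
r ≈ 7.7168% − 6.65% → 107 basis points.

107 basis points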